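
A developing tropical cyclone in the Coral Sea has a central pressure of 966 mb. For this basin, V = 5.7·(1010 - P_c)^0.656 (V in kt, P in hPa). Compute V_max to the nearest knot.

ΔP = 1010 − 966 = 44 mb.
44^0.656 ≈ 11.970.
V ≈ 5.7 × 11.970 ≈ 68.2 kt.

68 kt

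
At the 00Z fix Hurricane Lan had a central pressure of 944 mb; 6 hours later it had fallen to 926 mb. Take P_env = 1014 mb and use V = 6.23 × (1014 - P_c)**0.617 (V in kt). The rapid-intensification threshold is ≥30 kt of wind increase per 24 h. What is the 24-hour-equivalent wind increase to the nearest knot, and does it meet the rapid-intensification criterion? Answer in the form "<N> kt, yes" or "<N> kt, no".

52 kt, yes

V₁: ΔP = 70, V ≈ 6.23 × 70^0.617 ≈ 85.69 kt.
V₂: ΔP = 88, V ≈ 6.23 × 88^0.617 ≈ 98.68 kt.
ΔV over 6 h = 12.99 kt → 24 h equivalent = 12.99 × 24/6 ≈ 51.96 kt.
52 kt ≥ 30 kt ⇒ rapid intensification.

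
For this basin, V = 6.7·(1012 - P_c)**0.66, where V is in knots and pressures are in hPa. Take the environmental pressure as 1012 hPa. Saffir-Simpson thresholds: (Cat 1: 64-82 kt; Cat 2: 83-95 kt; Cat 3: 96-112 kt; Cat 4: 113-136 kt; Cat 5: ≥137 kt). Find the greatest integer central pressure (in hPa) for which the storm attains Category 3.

955 hPa

Category 3 begins at V = 96 kt.
Required ΔP = (96/6.7)^(1/0.66) = 14.328^1.515 ≈ 56.47 hPa.
P_c ≤ 1012 − 56.47 = 955.53, so the highest integer P_c is 955 hPa.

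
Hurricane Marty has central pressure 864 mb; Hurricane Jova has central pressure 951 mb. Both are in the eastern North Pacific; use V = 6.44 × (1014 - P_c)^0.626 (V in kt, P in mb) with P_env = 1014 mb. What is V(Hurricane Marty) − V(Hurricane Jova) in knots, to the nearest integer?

Hurricane Marty: ΔP = 150; V ≈ 6.44 × 150^0.626 ≈ 148.29 kt.
Hurricane Jova: ΔP = 63; V ≈ 6.44 × 63^0.626 ≈ 86.15 kt.
Difference ≈ 148.29 − 86.15 = 62.14 → 62 kt.

62 kt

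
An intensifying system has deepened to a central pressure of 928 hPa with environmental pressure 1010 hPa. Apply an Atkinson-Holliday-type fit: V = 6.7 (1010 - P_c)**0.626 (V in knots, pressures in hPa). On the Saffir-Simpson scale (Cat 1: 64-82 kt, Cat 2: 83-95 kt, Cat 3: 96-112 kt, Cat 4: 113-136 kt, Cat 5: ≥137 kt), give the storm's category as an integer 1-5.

ΔP = 1010 − 928 = 82 hPa.
V ≈ 6.7 × 82^0.626 = 6.7 × 15.78 ≈ 106 kt.
106 kt falls in the Category 3 band.

3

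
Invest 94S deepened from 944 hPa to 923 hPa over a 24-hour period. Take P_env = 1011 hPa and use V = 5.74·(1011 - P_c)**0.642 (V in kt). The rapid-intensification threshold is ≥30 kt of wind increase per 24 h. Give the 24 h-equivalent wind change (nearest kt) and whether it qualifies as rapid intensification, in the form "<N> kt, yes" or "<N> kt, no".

V₁: ΔP = 67, V ≈ 5.74 × 67^0.642 ≈ 85.36 kt.
V₂: ΔP = 88, V ≈ 5.74 × 88^0.642 ≈ 101.69 kt.
ΔV over 24 h = 16.33 kt → 24 h equivalent = 16.33 × 24/24 ≈ 16.33 kt.
16 kt < 30 kt ⇒ not rapid intensification.

16 kt, no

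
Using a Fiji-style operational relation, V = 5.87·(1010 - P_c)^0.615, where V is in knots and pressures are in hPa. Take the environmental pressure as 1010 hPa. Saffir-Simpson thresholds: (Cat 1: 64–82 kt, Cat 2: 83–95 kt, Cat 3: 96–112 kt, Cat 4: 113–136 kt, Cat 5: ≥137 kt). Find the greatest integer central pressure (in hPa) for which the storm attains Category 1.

Category 1 begins at V = 64 kt.
Required ΔP = (64/5.87)^(1/0.615) = 10.903^1.626 ≈ 48.65 hPa.
P_c ≤ 1010 − 48.65 = 961.35, so the highest integer P_c is 961 hPa.

961 hPa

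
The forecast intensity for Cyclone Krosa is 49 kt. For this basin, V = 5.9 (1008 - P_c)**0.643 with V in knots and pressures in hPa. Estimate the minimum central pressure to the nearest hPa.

981 hPa

ΔP = (V / 5.9)^(1/0.643) = (49/5.9)^1.555.
49/5.9 = 8.305; 8.305^1.555 ≈ 26.90 hPa.
P_c = 1008 − 26.90 = 981.10 ≈ 981 hPa.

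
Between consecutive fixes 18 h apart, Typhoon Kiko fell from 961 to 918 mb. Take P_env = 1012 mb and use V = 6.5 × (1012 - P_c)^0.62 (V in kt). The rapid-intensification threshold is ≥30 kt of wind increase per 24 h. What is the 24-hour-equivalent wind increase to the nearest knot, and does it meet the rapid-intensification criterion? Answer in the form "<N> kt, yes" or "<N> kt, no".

46 kt, yes

V₁: ΔP = 51, V ≈ 6.5 × 51^0.62 ≈ 74.41 kt.
V₂: ΔP = 94, V ≈ 6.5 × 94^0.62 ≈ 108.71 kt.
ΔV over 18 h = 34.30 kt → 24 h equivalent = 34.30 × 24/18 ≈ 45.73 kt.
46 kt ≥ 30 kt ⇒ rapid intensification.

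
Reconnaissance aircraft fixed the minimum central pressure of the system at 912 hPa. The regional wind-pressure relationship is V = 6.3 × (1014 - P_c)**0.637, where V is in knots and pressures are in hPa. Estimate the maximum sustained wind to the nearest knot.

ΔP = 1014 − 912 = 102 hPa.
102^0.637 ≈ 19.032.
V ≈ 6.3 × 19.032 ≈ 119.9 kt.

120 kt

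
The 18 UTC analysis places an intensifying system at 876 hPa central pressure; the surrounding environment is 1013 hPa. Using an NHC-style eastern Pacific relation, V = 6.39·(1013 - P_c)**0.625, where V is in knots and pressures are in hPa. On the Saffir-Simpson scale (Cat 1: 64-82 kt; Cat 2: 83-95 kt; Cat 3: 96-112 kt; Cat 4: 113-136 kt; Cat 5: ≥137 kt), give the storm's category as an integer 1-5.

ΔP = 1013 − 876 = 137 hPa.
V ≈ 6.39 × 137^0.625 = 6.39 × 21.65 ≈ 138 kt.
138 kt falls in the Category 5 band.

5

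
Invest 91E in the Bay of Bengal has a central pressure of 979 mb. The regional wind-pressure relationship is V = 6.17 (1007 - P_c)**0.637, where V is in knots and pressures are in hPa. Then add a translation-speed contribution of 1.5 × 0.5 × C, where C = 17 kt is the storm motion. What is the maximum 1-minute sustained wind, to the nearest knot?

64 kt

ΔP = 1007 − 979 = 28 mb.
28^0.637 ≈ 8.353.
V ≈ 6.17 × 8.353 ≈ 51.5 kt.
Translation term: 1.5 × 0.5 × 17 = 12.75 kt.
Corrected V ≈ 64.25 kt → 64 kt.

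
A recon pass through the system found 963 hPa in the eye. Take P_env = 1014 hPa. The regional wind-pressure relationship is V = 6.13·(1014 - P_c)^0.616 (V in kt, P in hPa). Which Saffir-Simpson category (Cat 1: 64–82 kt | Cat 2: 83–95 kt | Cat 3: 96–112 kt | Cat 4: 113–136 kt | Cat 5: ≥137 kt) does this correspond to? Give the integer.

ΔP = 1014 − 963 = 51 hPa.
V ≈ 6.13 × 51^0.616 = 6.13 × 11.27 ≈ 69 kt.
69 kt falls in the Category 1 band.

1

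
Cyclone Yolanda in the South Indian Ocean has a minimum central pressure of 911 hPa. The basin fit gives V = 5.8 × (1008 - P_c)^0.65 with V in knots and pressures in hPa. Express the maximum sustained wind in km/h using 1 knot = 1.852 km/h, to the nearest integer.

ΔP = 1008 − 911 = 97 hPa.
V ≈ 5.8 × 97^0.65 = 5.8 × 19.561 ≈ 113.457 kt.
113.457 × 1.852 ≈ 210.12 km/h → 210 km/h.

210 km/h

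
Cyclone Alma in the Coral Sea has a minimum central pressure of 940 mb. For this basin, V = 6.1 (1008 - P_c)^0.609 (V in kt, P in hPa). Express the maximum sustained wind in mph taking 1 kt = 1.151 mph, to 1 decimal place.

91.7 mph

ΔP = 1008 − 940 = 68 mb.
V ≈ 6.1 × 68^0.609 = 6.1 × 13.062 ≈ 79.676 kt.
79.676 × 1.151 ≈ 91.71 mph → 91.7 mph.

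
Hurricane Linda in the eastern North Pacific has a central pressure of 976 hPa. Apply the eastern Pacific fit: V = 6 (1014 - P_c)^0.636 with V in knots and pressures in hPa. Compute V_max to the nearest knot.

61 kt

ΔP = 1014 − 976 = 38 hPa.
38^0.636 ≈ 10.110.
V ≈ 6 × 10.110 ≈ 60.7 kt.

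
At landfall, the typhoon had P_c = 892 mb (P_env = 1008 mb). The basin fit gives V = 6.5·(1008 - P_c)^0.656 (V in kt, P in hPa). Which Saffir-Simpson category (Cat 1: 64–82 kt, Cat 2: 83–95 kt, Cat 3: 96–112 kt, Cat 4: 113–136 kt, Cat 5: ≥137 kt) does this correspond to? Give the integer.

5

ΔP = 1008 − 892 = 116 mb.
V ≈ 6.5 × 116^0.656 = 6.5 × 22.61 ≈ 147 kt.
147 kt falls in the Category 5 band.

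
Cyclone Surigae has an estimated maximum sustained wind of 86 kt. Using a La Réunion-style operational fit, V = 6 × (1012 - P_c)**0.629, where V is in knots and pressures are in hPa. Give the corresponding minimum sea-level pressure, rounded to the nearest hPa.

943 hPa

ΔP = (V / 6)^(1/0.629) = (86/6)^1.590.
86/6 = 14.333; 14.333^1.590 ≈ 68.93 hPa.
P_c = 1012 − 68.93 = 943.07 ≈ 943 hPa.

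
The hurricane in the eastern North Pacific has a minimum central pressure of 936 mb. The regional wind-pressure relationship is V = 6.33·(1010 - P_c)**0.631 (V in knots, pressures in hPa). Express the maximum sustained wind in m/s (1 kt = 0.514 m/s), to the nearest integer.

49 m/s

ΔP = 1010 − 936 = 74 mb.
V ≈ 6.33 × 74^0.631 = 6.33 × 15.118 ≈ 95.695 kt.
95.695 × 0.514 ≈ 49.19 m/s → 49 m/s.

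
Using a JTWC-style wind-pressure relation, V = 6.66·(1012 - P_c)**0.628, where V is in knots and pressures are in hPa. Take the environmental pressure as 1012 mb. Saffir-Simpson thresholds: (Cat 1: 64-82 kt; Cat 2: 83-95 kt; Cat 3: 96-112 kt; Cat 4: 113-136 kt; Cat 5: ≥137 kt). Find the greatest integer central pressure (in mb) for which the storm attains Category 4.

Category 4 begins at V = 113 kt.
Required ΔP = (113/6.66)^(1/0.628) = 16.967^1.592 ≈ 90.78 mb.
P_c ≤ 1012 − 90.78 = 921.22, so the highest integer P_c is 921 mb.

921 mb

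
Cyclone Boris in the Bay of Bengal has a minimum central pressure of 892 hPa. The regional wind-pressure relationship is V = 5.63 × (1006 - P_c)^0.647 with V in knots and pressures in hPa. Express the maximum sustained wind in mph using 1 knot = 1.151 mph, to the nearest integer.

139 mph

ΔP = 1006 − 892 = 114 hPa.
V ≈ 5.63 × 114^0.647 = 5.63 × 21.420 ≈ 120.594 kt.
120.594 × 1.151 ≈ 138.80 mph → 139 mph.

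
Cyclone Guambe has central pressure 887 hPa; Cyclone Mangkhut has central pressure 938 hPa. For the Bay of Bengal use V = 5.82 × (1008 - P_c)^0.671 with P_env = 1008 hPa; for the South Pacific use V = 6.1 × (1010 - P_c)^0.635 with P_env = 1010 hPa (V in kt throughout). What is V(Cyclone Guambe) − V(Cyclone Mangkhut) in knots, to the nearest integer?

Cyclone Guambe: ΔP = 121; V ≈ 5.82 × 121^0.671 ≈ 145.37 kt.
Cyclone Mangkhut: ΔP = 72; V ≈ 6.1 × 72^0.635 ≈ 92.20 kt.
Difference ≈ 145.37 − 92.20 = 53.17 → 53 kt.

53 kt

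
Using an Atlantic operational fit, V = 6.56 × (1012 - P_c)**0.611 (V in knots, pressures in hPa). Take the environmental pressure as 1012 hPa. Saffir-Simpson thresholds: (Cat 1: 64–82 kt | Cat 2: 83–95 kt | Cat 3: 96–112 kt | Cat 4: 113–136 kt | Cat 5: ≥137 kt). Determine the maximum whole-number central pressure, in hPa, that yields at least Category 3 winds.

Category 3 begins at V = 96 kt.
Required ΔP = (96/6.56)^(1/0.611) = 14.634^1.637 ≈ 80.78 hPa.
P_c ≤ 1012 − 80.78 = 931.22, so the highest integer P_c is 931 hPa.

931 hPa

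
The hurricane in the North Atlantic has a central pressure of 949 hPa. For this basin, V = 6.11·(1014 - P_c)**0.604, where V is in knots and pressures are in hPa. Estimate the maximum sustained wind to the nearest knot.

76 kt

ΔP = 1014 − 949 = 65 hPa.
65^0.604 ≈ 12.445.
V ≈ 6.11 × 12.445 ≈ 76.0 kt.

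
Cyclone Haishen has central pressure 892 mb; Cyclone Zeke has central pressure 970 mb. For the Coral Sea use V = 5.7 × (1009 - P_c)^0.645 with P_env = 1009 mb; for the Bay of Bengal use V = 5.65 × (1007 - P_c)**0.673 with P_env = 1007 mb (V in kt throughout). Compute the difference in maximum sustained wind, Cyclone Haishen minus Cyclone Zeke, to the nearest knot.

59 kt

Cyclone Haishen: ΔP = 117; V ≈ 5.7 × 117^0.645 ≈ 122.99 kt.
Cyclone Zeke: ΔP = 37; V ≈ 5.65 × 37^0.673 ≈ 64.19 kt.
Difference ≈ 122.99 − 64.19 = 58.80 → 59 kt.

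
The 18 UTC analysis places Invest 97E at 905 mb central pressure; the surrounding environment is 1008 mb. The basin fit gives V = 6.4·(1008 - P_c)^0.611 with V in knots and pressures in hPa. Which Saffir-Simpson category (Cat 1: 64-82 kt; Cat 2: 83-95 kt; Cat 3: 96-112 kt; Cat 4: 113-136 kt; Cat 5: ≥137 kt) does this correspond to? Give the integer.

3

ΔP = 1008 − 905 = 103 mb.
V ≈ 6.4 × 103^0.611 = 6.4 × 16.98 ≈ 109 kt.
109 kt falls in the Category 3 band.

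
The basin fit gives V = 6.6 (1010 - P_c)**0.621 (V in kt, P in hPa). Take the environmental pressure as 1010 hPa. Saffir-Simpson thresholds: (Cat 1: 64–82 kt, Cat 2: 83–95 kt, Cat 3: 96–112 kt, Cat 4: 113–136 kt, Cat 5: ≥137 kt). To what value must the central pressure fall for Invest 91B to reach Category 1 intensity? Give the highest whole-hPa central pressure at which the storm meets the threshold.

Category 1 begins at V = 64 kt.
Required ΔP = (64/6.6)^(1/0.621) = 9.697^1.610 ≈ 38.80 hPa.
P_c ≤ 1010 − 38.80 = 971.20, so the highest integer P_c is 971 hPa.

971 hPa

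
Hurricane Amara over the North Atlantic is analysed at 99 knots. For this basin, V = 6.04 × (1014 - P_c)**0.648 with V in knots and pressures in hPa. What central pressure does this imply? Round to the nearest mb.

ΔP = (V / 6.04)^(1/0.648) = (99/6.04)^1.543.
99/6.04 = 16.391; 16.391^1.543 ≈ 74.88 mb.
P_c = 1014 − 74.88 = 939.12 ≈ 939 mb.

939 mb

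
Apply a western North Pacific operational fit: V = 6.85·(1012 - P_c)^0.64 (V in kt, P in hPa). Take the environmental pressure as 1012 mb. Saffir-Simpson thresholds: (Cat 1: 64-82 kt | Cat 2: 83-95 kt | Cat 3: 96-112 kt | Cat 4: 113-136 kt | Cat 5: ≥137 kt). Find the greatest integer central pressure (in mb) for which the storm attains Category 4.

Category 4 begins at V = 113 kt.
Required ΔP = (113/6.85)^(1/0.64) = 16.496^1.562 ≈ 79.83 mb.
P_c ≤ 1012 − 79.83 = 932.17, so the highest integer P_c is 932 mb.

932 mb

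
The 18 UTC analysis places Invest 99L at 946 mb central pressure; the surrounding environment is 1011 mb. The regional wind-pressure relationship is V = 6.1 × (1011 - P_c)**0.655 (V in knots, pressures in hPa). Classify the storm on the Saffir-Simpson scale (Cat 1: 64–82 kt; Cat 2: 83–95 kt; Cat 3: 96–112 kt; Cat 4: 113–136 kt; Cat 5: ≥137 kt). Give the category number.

2

ΔP = 1011 − 946 = 65 mb.
V ≈ 6.1 × 65^0.655 = 6.1 × 15.40 ≈ 94 kt.
94 kt falls in the Category 2 band.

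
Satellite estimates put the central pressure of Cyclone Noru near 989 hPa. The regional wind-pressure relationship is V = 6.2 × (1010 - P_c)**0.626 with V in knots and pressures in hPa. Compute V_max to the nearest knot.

42 kt

ΔP = 1010 − 989 = 21 hPa.
21^0.626 ≈ 6.725.
V ≈ 6.2 × 6.725 ≈ 41.7 kt.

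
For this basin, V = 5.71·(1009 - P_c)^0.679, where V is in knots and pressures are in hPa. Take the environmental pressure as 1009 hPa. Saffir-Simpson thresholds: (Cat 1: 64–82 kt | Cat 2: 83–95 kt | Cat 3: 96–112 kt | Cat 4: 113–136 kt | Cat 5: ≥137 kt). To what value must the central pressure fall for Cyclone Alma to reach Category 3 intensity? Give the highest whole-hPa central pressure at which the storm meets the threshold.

Category 3 begins at V = 96 kt.
Required ΔP = (96/5.71)^(1/0.679) = 16.813^1.473 ≈ 63.84 hPa.
P_c ≤ 1009 − 63.84 = 945.16, so the highest integer P_c is 945 hPa.

945 hPa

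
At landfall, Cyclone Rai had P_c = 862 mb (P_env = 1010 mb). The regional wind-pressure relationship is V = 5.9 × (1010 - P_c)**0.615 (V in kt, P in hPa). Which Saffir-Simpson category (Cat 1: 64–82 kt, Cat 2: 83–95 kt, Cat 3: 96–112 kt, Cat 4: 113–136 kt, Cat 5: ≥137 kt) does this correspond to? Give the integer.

ΔP = 1010 − 862 = 148 mb.
V ≈ 5.9 × 148^0.615 = 5.9 × 21.61 ≈ 128 kt.
128 kt falls in the Category 4 band.

4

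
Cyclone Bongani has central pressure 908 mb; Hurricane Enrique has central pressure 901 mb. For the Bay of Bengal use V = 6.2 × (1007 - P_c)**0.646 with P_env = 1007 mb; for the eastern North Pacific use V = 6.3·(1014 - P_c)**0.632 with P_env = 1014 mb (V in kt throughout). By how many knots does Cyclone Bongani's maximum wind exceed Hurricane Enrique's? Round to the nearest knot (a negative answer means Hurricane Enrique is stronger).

Cyclone Bongani: ΔP = 99; V ≈ 6.2 × 99^0.646 ≈ 120.66 kt.
Hurricane Enrique: ΔP = 113; V ≈ 6.3 × 113^0.632 ≈ 124.99 kt.
Difference ≈ 120.66 − 124.99 = -4.33 → -4 kt.

-4 kt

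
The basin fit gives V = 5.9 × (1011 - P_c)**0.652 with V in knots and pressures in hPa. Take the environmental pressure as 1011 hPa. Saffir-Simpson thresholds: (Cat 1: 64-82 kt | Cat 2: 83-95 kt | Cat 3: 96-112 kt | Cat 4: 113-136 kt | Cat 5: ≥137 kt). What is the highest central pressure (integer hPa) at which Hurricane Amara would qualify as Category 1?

972 hPa

Category 1 begins at V = 64 kt.
Required ΔP = (64/5.9)^(1/0.652) = 10.847^1.534 ≈ 38.72 hPa.
P_c ≤ 1011 − 38.72 = 972.28, so the highest integer P_c is 972 hPa.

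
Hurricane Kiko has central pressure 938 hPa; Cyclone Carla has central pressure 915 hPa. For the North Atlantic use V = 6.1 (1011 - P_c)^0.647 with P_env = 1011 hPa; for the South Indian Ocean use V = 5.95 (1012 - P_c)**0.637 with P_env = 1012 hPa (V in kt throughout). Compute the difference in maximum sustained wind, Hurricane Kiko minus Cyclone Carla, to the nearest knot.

-12 kt

Hurricane Kiko: ΔP = 73; V ≈ 6.1 × 73^0.647 ≈ 97.93 kt.
Cyclone Carla: ΔP = 97; V ≈ 5.95 × 97^0.637 ≈ 109.67 kt.
Difference ≈ 97.93 − 109.67 = -11.74 → -12 kt.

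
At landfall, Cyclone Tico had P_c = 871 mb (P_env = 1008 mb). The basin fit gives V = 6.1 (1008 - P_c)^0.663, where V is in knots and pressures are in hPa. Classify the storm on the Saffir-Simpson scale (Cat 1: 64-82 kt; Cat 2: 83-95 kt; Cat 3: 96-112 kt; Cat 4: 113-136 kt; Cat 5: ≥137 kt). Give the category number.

5

ΔP = 1008 − 871 = 137 mb.
V ≈ 6.1 × 137^0.663 = 6.1 × 26.10 ≈ 159 kt.
159 kt falls in the Category 5 band.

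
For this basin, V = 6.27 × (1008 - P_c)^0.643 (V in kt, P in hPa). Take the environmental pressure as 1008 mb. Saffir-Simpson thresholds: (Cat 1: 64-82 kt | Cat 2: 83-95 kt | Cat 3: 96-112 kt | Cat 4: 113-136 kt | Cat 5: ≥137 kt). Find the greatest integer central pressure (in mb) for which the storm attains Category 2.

952 mb

Category 2 begins at V = 83 kt.
Required ΔP = (83/6.27)^(1/0.643) = 13.238^1.555 ≈ 55.55 mb.
P_c ≤ 1008 − 55.55 = 952.45, so the highest integer P_c is 952 mb.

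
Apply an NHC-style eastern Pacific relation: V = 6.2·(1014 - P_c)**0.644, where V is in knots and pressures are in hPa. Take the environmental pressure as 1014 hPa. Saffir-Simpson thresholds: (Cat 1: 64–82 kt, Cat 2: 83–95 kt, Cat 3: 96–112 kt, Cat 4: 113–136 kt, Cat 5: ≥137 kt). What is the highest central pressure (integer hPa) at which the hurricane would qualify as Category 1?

976 hPa

Category 1 begins at V = 64 kt.
Required ΔP = (64/6.2)^(1/0.644) = 10.323^1.553 ≈ 37.52 hPa.
P_c ≤ 1014 − 37.52 = 976.48, so the highest integer P_c is 976 hPa.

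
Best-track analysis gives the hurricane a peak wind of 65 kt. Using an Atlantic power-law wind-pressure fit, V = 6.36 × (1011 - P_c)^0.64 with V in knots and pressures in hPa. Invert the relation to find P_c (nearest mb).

ΔP = (V / 6.36)^(1/0.64) = (65/6.36)^1.562.
65/6.36 = 10.220; 10.220^1.562 ≈ 37.78 mb.
P_c = 1011 − 37.78 = 973.22 ≈ 973 mb.

973 mb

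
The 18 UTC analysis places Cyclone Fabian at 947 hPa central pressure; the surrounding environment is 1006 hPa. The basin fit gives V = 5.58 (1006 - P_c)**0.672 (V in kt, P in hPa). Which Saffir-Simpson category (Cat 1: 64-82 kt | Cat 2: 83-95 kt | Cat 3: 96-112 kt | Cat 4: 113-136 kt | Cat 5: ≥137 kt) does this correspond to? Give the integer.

ΔP = 1006 − 947 = 59 hPa.
V ≈ 5.58 × 59^0.672 = 5.58 × 15.49 ≈ 86 kt.
86 kt falls in the Category 2 band.

2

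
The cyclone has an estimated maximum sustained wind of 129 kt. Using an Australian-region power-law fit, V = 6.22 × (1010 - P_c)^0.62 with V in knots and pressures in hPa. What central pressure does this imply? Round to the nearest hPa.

ΔP = (V / 6.22)^(1/0.62) = (129/6.22)^1.613.
129/6.22 = 20.740; 20.740^1.613 ≈ 133.01 hPa.
P_c = 1010 − 133.01 = 876.99 ≈ 877 hPa.

877 hPa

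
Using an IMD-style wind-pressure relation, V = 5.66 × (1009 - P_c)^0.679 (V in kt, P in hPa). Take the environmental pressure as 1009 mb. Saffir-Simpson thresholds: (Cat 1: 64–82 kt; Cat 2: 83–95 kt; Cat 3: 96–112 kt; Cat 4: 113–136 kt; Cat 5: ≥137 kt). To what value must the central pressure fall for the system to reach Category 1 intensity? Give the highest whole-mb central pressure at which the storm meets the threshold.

Category 1 begins at V = 64 kt.
Required ΔP = (64/5.66)^(1/0.679) = 11.307^1.473 ≈ 35.59 mb.
P_c ≤ 1009 − 35.59 = 973.41, so the highest integer P_c is 973 mb.

973 mb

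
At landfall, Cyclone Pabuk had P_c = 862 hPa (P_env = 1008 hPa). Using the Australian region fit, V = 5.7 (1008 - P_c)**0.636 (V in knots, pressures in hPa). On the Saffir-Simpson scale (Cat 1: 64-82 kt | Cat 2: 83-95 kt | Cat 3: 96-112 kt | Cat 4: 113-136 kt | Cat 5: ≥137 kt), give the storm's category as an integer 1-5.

ΔP = 1008 − 862 = 146 hPa.
V ≈ 5.7 × 146^0.636 = 5.7 × 23.80 ≈ 136 kt.
136 kt falls in the Category 4 band.

4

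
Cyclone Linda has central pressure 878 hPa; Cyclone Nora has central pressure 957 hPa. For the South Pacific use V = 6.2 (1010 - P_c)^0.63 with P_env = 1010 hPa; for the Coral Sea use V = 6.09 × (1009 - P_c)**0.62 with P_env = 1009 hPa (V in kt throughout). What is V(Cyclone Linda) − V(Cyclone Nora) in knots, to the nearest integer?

64 kt

Cyclone Linda: ΔP = 132; V ≈ 6.2 × 132^0.63 ≈ 134.39 kt.
Cyclone Nora: ΔP = 52; V ≈ 6.09 × 52^0.62 ≈ 70.56 kt.
Difference ≈ 134.39 − 70.56 = 63.83 → 64 kt.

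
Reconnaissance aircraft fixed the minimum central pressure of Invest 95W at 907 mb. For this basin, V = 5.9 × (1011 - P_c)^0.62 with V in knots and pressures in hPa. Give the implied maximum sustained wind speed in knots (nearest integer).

ΔP = 1011 − 907 = 104 mb.
104^0.62 ≈ 17.806.
V ≈ 5.9 × 17.806 ≈ 105.1 kt.

105 kt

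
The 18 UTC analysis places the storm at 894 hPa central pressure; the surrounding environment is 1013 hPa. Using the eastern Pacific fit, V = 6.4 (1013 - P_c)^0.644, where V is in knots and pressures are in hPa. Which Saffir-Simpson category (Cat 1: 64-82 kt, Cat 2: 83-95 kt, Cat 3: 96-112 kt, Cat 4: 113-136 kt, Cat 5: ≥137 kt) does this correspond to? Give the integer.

ΔP = 1013 − 894 = 119 hPa.
V ≈ 6.4 × 119^0.644 = 6.4 × 21.71 ≈ 139 kt.
139 kt falls in the Category 5 band.

5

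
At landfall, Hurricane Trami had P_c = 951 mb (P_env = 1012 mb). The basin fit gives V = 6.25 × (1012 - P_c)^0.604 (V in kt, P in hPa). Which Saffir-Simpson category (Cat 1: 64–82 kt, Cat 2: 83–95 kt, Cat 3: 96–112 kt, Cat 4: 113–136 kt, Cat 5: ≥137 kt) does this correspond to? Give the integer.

ΔP = 1012 − 951 = 61 mb.
V ≈ 6.25 × 61^0.604 = 6.25 × 11.98 ≈ 75 kt.
75 kt falls in the Category 1 band.

1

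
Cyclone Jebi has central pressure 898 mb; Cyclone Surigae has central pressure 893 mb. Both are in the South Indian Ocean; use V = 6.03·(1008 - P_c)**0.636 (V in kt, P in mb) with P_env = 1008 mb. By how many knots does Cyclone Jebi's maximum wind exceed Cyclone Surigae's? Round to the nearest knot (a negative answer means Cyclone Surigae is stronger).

-3 kt

Cyclone Jebi: ΔP = 110; V ≈ 6.03 × 110^0.636 ≈ 119.85 kt.
Cyclone Surigae: ΔP = 115; V ≈ 6.03 × 115^0.636 ≈ 123.29 kt.
Difference ≈ 119.85 − 123.29 = -3.44 → -3 kt.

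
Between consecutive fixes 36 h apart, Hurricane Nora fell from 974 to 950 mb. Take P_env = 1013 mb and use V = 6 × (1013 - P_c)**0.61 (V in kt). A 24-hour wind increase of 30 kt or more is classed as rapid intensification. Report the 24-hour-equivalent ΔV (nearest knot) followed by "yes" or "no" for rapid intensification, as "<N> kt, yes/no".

V₁: ΔP = 39, V ≈ 6 × 39^0.61 ≈ 56.07 kt.
V₂: ΔP = 63, V ≈ 6 × 63^0.61 ≈ 75.12 kt.
ΔV over 36 h = 19.05 kt → 24 h equivalent = 19.05 × 24/36 ≈ 12.70 kt.
13 kt < 30 kt ⇒ not rapid intensification.

13 kt, no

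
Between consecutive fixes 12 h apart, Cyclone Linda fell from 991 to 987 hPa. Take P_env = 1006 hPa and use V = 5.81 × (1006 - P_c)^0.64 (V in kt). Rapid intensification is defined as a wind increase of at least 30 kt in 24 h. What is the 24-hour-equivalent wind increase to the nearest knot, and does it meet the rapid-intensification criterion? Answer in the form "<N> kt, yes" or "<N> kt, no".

11 kt, no

V₁: ΔP = 15, V ≈ 5.81 × 15^0.64 ≈ 32.88 kt.
V₂: ΔP = 19, V ≈ 5.81 × 19^0.64 ≈ 38.25 kt.
ΔV over 12 h = 5.37 kt → 24 h equivalent = 5.37 × 24/12 ≈ 10.74 kt.
11 kt < 30 kt ⇒ not rapid intensification.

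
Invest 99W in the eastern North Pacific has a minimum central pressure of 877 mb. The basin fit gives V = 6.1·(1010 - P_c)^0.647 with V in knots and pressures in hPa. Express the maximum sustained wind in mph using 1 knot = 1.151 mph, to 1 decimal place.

166.2 mph

ΔP = 1010 − 877 = 133 mb.
V ≈ 6.1 × 133^0.647 = 6.1 × 23.666 ≈ 144.365 kt.
144.365 × 1.151 ≈ 166.16 mph → 166.2 mph.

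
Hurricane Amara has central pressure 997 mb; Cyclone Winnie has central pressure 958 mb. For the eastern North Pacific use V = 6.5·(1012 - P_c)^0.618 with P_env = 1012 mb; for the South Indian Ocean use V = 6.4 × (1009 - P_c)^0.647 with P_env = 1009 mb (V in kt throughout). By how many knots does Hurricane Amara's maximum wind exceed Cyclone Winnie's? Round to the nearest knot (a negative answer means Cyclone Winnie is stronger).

Hurricane Amara: ΔP = 15; V ≈ 6.5 × 15^0.618 ≈ 34.65 kt.
Cyclone Winnie: ΔP = 51; V ≈ 6.4 × 51^0.647 ≈ 81.47 kt.
Difference ≈ 34.65 − 81.47 = -46.82 → -47 kt.

-47 kt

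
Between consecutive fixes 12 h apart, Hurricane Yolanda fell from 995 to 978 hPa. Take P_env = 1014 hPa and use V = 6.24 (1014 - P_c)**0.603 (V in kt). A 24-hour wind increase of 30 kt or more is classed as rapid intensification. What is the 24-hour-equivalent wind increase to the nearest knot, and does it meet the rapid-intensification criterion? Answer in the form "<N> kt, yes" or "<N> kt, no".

V₁: ΔP = 19, V ≈ 6.24 × 19^0.603 ≈ 36.84 kt.
V₂: ΔP = 36, V ≈ 6.24 × 36^0.603 ≈ 54.15 kt.
ΔV over 12 h = 17.31 kt → 24 h equivalent = 17.31 × 24/12 ≈ 34.62 kt.
35 kt ≥ 30 kt ⇒ rapid intensification.

35 kt, yes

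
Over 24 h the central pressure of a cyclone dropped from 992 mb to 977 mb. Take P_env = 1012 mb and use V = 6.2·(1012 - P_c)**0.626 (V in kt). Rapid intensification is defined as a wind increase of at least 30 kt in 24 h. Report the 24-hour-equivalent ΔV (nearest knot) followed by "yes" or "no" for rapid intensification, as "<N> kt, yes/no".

17 kt, no

V₁: ΔP = 20, V ≈ 6.2 × 20^0.626 ≈ 40.44 kt.
V₂: ΔP = 35, V ≈ 6.2 × 35^0.626 ≈ 57.41 kt.
ΔV over 24 h = 16.97 kt → 24 h equivalent = 16.97 × 24/24 ≈ 16.97 kt.
17 kt < 30 kt ⇒ not rapid intensification.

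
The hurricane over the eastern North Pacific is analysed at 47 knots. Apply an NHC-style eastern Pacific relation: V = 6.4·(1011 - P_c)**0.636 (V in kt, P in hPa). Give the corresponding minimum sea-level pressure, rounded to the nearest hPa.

988 hPa

ΔP = (V / 6.4)^(1/0.636) = (47/6.4)^1.572.
47/6.4 = 7.344; 7.344^1.572 ≈ 22.99 hPa.
P_c = 1011 − 22.99 = 988.01 ≈ 988 hPa.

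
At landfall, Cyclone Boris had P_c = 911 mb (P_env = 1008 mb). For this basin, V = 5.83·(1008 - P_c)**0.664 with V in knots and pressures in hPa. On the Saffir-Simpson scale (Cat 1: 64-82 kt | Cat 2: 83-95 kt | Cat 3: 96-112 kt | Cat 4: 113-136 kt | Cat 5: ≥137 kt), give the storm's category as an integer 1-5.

4

ΔP = 1008 − 911 = 97 mb.
V ≈ 5.83 × 97^0.664 = 5.83 × 20.86 ≈ 122 kt.
122 kt falls in the Category 4 band.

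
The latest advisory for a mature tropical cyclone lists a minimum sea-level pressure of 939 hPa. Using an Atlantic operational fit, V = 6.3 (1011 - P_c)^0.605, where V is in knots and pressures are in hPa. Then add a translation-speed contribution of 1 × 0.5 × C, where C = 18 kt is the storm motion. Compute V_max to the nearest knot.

93 kt

ΔP = 1011 − 939 = 72 hPa.
72^0.605 ≈ 13.295.
V ≈ 6.3 × 13.295 ≈ 83.8 kt.
Translation term: 1 × 0.5 × 18 = 9 kt.
Corrected V ≈ 92.8 kt → 93 kt.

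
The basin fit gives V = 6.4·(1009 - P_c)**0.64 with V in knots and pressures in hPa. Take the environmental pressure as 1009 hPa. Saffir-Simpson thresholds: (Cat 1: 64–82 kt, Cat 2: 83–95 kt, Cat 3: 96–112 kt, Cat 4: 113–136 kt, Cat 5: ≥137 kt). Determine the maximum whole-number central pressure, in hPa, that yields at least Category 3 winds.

940 hPa

Category 3 begins at V = 96 kt.
Required ΔP = (96/6.4)^(1/0.64) = 15.000^1.562 ≈ 68.81 hPa.
P_c ≤ 1009 − 68.81 = 940.19, so the highest integer P_c is 940 hPa.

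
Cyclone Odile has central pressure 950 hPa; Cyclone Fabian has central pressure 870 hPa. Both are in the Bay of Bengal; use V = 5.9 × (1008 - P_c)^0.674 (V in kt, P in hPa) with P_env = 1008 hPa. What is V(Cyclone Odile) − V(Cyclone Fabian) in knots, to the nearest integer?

-72 kt

Cyclone Odile: ΔP = 58; V ≈ 5.9 × 58^0.674 ≈ 91.08 kt.
Cyclone Fabian: ΔP = 138; V ≈ 5.9 × 138^0.674 ≈ 163.35 kt.
Difference ≈ 91.08 − 163.35 = -72.27 → -72 kt.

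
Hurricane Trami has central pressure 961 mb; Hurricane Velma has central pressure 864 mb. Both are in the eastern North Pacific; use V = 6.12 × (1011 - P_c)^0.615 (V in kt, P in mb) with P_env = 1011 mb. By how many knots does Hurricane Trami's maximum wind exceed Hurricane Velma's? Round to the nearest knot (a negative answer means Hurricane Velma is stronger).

-64 kt

Hurricane Trami: ΔP = 50; V ≈ 6.12 × 50^0.615 ≈ 67.86 kt.
Hurricane Velma: ΔP = 147; V ≈ 6.12 × 147^0.615 ≈ 131.72 kt.
Difference ≈ 67.86 − 131.72 = -63.86 → -64 kt.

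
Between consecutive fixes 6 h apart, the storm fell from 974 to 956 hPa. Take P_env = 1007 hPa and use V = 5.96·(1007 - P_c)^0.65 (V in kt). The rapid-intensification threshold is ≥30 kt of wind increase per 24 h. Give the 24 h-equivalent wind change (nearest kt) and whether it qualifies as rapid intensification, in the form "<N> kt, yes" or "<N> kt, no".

76 kt, yes

V₁: ΔP = 33, V ≈ 5.96 × 33^0.65 ≈ 57.85 kt.
V₂: ΔP = 51, V ≈ 5.96 × 51^0.65 ≈ 76.77 kt.
ΔV over 6 h = 18.92 kt → 24 h equivalent = 18.92 × 24/6 ≈ 75.68 kt.
76 kt ≥ 30 kt ⇒ rapid intensification.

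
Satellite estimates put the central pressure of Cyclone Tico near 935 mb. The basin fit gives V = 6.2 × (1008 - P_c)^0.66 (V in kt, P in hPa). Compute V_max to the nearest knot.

105 kt

ΔP = 1008 − 935 = 73 mb.
73^0.66 ≈ 16.974.
V ≈ 6.2 × 16.974 ≈ 105.2 kt.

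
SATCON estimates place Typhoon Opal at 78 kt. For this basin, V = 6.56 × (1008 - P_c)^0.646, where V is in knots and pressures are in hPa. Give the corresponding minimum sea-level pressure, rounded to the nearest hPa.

ΔP = (V / 6.56)^(1/0.646) = (78/6.56)^1.548.
78/6.56 = 11.890; 11.890^1.548 ≈ 46.17 hPa.
P_c = 1008 − 46.17 = 961.83 ≈ 962 hPa.

962 hPa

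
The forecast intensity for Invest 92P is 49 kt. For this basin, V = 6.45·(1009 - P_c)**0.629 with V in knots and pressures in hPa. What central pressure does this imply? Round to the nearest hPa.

ΔP = (V / 6.45)^(1/0.629) = (49/6.45)^1.590.
49/6.45 = 7.597; 7.597^1.590 ≈ 25.12 hPa.
P_c = 1009 − 25.12 = 983.88 ≈ 984 hPa.

984 hPa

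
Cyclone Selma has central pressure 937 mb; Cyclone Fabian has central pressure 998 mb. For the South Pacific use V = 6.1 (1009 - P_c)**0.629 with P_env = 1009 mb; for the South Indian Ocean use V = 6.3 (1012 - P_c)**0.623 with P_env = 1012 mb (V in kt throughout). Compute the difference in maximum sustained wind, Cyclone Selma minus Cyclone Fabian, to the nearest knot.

Cyclone Selma: ΔP = 72; V ≈ 6.1 × 72^0.629 ≈ 89.87 kt.
Cyclone Fabian: ΔP = 14; V ≈ 6.3 × 14^0.623 ≈ 32.61 kt.
Difference ≈ 89.87 − 32.61 = 57.26 → 57 kt.

57 kt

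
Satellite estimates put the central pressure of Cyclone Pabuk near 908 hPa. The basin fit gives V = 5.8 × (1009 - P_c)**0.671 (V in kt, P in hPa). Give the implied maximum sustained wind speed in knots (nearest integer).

ΔP = 1009 − 908 = 101 hPa.
101^0.671 ≈ 22.126.
V ≈ 5.8 × 22.126 ≈ 128.3 kt.

128 kt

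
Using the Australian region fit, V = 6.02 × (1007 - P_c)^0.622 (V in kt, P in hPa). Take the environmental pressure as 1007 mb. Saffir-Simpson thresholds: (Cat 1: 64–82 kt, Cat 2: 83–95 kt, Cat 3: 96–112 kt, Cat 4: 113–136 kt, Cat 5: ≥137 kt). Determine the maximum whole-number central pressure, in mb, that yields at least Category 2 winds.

939 mb

Category 2 begins at V = 83 kt.
Required ΔP = (83/6.02)^(1/0.622) = 13.787^1.608 ≈ 67.91 mb.
P_c ≤ 1007 − 67.91 = 939.09, so the highest integer P_c is 939 mb.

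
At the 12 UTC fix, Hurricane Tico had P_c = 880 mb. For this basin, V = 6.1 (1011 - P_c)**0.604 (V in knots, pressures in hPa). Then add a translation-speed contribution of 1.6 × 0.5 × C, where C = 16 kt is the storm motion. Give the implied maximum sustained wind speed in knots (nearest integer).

ΔP = 1011 − 880 = 131 mb.
131^0.604 ≈ 19.003.
V ≈ 6.1 × 19.003 ≈ 115.9 kt.
Translation term: 1.6 × 0.5 × 16 = 12.8 kt.
Corrected V ≈ 128.7 kt → 129 kt.

129 kt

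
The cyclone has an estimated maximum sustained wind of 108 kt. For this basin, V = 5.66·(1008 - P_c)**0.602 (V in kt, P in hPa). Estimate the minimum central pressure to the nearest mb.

ΔP = (V / 5.66)^(1/0.602) = (108/5.66)^1.661.
108/5.66 = 19.081; 19.081^1.661 ≈ 134.05 mb.
P_c = 1008 − 134.05 = 873.95 ≈ 874 mb.

874 mb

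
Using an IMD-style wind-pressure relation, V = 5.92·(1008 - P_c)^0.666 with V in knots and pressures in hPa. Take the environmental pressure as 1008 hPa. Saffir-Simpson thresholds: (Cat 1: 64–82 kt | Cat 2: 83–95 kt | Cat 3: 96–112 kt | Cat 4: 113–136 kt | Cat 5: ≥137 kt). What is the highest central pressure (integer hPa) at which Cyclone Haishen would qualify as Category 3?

Category 3 begins at V = 96 kt.
Required ΔP = (96/5.92)^(1/0.666) = 16.216^1.502 ≈ 65.58 hPa.
P_c ≤ 1008 − 65.58 = 942.42, so the highest integer P_c is 942 hPa.

942 hPa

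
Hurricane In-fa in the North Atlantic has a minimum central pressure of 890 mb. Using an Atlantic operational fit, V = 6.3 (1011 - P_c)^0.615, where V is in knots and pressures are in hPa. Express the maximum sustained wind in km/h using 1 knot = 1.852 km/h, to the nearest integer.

223 km/h

ΔP = 1011 − 890 = 121 mb.
V ≈ 6.3 × 121^0.615 = 6.3 × 19.095 ≈ 120.297 kt.
120.297 × 1.852 ≈ 222.79 km/h → 223 km/h.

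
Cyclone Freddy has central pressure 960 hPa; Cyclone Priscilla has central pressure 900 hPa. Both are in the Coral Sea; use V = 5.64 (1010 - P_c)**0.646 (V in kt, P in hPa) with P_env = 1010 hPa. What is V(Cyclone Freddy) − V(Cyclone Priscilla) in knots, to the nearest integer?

-47 kt

Cyclone Freddy: ΔP = 50; V ≈ 5.64 × 50^0.646 ≈ 70.60 kt.
Cyclone Priscilla: ΔP = 110; V ≈ 5.64 × 110^0.646 ≈ 117.49 kt.
Difference ≈ 70.60 − 117.49 = -46.89 → -47 kt.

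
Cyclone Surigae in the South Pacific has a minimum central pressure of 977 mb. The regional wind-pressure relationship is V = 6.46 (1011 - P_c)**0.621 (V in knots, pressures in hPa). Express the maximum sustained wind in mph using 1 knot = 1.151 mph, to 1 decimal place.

ΔP = 1011 − 977 = 34 mb.
V ≈ 6.46 × 34^0.621 = 6.46 × 8.934 ≈ 57.714 kt.
57.714 × 1.151 ≈ 66.43 mph → 66.4 mph.

66.4 mph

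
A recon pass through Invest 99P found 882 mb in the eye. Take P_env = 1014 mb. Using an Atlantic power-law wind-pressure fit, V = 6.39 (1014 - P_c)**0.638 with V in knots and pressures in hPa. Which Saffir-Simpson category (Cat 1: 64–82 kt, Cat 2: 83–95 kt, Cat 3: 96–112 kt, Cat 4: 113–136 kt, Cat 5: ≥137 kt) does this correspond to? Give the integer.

ΔP = 1014 − 882 = 132 mb.
V ≈ 6.39 × 132^0.638 = 6.39 × 22.54 ≈ 144 kt.
144 kt falls in the Category 5 band.

5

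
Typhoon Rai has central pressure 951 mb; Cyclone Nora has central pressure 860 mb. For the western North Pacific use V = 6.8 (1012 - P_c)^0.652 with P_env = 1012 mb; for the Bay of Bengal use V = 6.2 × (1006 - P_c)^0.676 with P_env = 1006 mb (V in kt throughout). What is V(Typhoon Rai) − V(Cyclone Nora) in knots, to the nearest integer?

Typhoon Rai: ΔP = 61; V ≈ 6.8 × 61^0.652 ≈ 99.21 kt.
Cyclone Nora: ΔP = 146; V ≈ 6.2 × 146^0.676 ≈ 180.09 kt.
Difference ≈ 99.21 − 180.09 = -80.88 → -81 kt.

-81 kt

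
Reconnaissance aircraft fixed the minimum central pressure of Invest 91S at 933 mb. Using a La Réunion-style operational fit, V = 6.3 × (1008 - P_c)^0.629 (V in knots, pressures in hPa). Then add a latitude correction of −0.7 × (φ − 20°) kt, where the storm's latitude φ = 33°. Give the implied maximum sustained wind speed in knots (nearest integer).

86 kt

ΔP = 1008 − 933 = 75 mb.
75^0.629 ≈ 15.115.
V ≈ 6.3 × 15.115 ≈ 95.2 kt.
Latitude correction: −0.7 × (33 − 20) = -9.1 kt.
Corrected V ≈ 86.1 kt → 86 kt.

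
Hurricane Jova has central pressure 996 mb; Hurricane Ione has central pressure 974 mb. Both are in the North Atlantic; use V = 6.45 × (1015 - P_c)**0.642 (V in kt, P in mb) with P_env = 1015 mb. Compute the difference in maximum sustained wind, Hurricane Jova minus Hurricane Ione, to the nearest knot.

Hurricane Jova: ΔP = 19; V ≈ 6.45 × 19^0.642 ≈ 42.71 kt.
Hurricane Ione: ΔP = 41; V ≈ 6.45 × 41^0.642 ≈ 69.98 kt.
Difference ≈ 42.71 − 69.98 = -27.27 → -27 kt.

-27 kt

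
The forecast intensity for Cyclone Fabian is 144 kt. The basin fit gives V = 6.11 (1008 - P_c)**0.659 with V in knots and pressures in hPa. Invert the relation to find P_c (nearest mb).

ΔP = (V / 6.11)^(1/0.659) = (144/6.11)^1.517.
144/6.11 = 23.568; 23.568^1.517 ≈ 120.90 mb.
P_c = 1008 − 120.90 = 887.10 ≈ 887 mb.

887 mb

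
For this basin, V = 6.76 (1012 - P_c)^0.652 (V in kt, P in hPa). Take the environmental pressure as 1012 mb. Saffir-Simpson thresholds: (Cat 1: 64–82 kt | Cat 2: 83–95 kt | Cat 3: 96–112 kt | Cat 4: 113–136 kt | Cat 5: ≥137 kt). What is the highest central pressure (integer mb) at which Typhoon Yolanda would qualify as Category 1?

980 mb

Category 1 begins at V = 64 kt.
Required ΔP = (64/6.76)^(1/0.652) = 9.467^1.534 ≈ 31.43 mb.
P_c ≤ 1012 − 31.43 = 980.57, so the highest integer P_c is 980 mb.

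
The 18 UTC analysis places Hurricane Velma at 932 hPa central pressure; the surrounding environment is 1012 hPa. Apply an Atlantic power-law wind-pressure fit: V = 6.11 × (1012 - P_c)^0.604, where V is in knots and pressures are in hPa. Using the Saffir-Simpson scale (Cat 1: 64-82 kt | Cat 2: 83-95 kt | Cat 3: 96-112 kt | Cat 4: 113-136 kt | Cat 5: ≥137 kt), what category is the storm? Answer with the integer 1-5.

ΔP = 1012 − 932 = 80 hPa.
V ≈ 6.11 × 80^0.604 = 6.11 × 14.11 ≈ 86 kt.
86 kt falls in the Category 2 band.

2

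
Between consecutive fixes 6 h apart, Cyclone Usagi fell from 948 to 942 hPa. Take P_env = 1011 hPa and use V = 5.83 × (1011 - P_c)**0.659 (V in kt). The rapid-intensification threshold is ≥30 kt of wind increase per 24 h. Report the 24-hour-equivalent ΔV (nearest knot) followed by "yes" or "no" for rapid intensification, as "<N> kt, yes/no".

22 kt, no

V₁: ΔP = 63, V ≈ 5.83 × 63^0.659 ≈ 89.42 kt.
V₂: ΔP = 69, V ≈ 5.83 × 69^0.659 ≈ 94.94 kt.
ΔV over 6 h = 5.52 kt → 24 h equivalent = 5.52 × 24/6 ≈ 22.08 kt.
22 kt < 30 kt ⇒ not rapid intensification.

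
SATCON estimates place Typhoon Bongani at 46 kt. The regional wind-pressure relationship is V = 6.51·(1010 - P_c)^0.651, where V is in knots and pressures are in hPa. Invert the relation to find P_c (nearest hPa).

ΔP = (V / 6.51)^(1/0.651) = (46/6.51)^1.536.
46/6.51 = 7.066; 7.066^1.536 ≈ 20.16 hPa.
P_c = 1010 − 20.16 = 989.84 ≈ 990 hPa.

990 hPa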